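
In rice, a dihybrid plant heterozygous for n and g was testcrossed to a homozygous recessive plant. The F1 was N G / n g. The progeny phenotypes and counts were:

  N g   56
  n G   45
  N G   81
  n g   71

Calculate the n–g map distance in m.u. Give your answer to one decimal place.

The recombinant classes are N g and n G: 56 + 45 = 101.
Recombination frequency = 101/253 = 0.3992 ≈ 39.9%, i.e. 39.9 m.u.

39.9 m.u.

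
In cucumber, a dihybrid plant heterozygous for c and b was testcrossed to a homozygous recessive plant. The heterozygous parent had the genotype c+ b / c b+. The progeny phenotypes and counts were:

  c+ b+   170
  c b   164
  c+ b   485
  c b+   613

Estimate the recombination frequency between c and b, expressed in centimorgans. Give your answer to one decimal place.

The recombinant classes are c+ b+ and c b: 170 + 164 = 334.
Recombination frequency = 334/1432 = 0.2332 ≈ 23.3%, i.e. 23.3 centimorgans.

23.3 centimorgans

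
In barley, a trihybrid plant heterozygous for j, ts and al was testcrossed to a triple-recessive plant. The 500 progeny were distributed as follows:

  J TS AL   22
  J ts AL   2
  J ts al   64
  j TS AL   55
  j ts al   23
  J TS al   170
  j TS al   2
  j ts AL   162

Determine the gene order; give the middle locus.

j

The two most frequent reciprocal classes, J TS al and j ts AL, are the parental types, so the F1 was J TS al / j ts AL.
The two rarest classes, j TS al and J ts AL, are the double crossovers. Comparing them with the parentals, only the j allele has switched, so j is the middle locus and the order is al – j – ts.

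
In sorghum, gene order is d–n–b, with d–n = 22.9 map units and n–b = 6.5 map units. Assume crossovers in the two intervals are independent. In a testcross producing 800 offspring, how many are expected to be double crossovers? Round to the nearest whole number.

Map distances give recombination frequencies of 0.229 and 0.065 for the two intervals.
With no interference, expected double-crossover frequency = 0.229 × 0.065 = 0.01488.
Expected number = 0.01488 × 800 = 11.91 ≈ 12.

12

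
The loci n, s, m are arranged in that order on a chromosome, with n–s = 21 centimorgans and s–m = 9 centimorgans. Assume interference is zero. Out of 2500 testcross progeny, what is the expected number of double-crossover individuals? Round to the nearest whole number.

Map distances give recombination frequencies of 0.210 and 0.090 for the two intervals.
With no interference, expected double-crossover frequency = 0.210 × 0.090 = 0.01890.
Expected number = 0.01890 × 2500 = 47.25 ≈ 47.

47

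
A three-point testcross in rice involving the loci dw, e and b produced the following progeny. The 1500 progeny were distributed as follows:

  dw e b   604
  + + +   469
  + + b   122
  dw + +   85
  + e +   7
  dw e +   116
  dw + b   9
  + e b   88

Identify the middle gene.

e

The two most frequent reciprocal classes, dw e b and + + +, are the parental types, so the F1 was dw e b / + + +.
The two rarest classes, dw + b and + e +, are the double crossovers. Comparing them with the parentals, only the e allele has switched, so e is the middle locus and the order is b – e – dw.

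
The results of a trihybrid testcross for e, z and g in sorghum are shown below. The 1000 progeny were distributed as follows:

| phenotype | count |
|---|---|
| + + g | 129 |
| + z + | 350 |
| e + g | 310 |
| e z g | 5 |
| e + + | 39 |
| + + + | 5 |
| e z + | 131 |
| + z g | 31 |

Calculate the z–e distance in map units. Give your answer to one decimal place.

The two most frequent reciprocal classes, + z + and e + g, are the parental types, so the F1 was + z + / e + g.
The two rarest classes, + + + and e z g, are the double crossovers. Comparing them with the parentals, only the z allele has switched, so z is the middle locus and the order is e – z – g.
Crossovers in the e–z interval produce the single-crossover classes e z + and + + g (131 + 129 = 260) plus the double crossovers (10).
RF(e–z) = (260 + 10) / 1000 = 270/1000 = 0.2700 → 27.0 map units.

27.0 map units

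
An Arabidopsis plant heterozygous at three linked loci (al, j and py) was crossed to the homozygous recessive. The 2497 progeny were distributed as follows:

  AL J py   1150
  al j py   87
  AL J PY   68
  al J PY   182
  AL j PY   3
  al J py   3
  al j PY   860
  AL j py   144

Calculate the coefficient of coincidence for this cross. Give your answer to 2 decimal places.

The two most frequent reciprocal classes, al j PY and AL J py, are the parental types, so the F1 was al j PY / AL J py.
The two rarest classes, AL j PY and al J py, are the double crossovers. Comparing them with the parentals, only the al allele has switched, so al is the middle locus and the order is py – al – j.
py–al: (155 + 6)/2497 = 0.0645; al–j: (326 + 6)/2497 = 0.1330.
Expected DCO frequency = 0.0645 × 0.1330 ≈ 0.00858; observed = 6/2497 ≈ 0.00240.
Coefficient of coincidence = 0.00240/0.00858 ≈ 0.28.

0.28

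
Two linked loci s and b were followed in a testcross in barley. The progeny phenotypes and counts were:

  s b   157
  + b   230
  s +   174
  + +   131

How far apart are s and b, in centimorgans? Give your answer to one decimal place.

The two most frequent classes, + b (230) and s + (174), are the parental types, so the F1 was + b / s +.
The recombinant classes are + + and s b: 131 + 157 = 288.
Recombination frequency = 288/692 = 0.4162 ≈ 41.6%, i.e. 41.6 centimorgans.

41.6 centimorgans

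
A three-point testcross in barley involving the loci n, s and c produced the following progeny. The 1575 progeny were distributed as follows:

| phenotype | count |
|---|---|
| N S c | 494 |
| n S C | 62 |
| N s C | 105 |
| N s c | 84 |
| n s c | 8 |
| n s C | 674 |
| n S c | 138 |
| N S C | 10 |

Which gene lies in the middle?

The two most frequent reciprocal classes, n s C and N S c, are the parental types, so the F1 was n s C / N S c.
The two rarest classes, n s c and N S C, are the double crossovers. Comparing them with the parentals, only the c allele has switched, so c is the middle locus and the order is s – c – n.

c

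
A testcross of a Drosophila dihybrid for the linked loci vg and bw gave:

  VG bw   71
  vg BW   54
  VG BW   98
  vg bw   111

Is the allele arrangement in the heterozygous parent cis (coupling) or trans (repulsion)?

cis

The two most frequent classes are VG BW (98) and vg bw (111); these are the parental (non-recombinant) types.
So the F1 carried VG BW on one chromosome and vg bw on the other — the recessive alleles are on the same chromosome (cis / coupling).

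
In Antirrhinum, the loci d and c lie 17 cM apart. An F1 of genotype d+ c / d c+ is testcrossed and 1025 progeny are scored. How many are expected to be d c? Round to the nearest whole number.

87

A map distance of 17 cM corresponds to a recombination frequency of 0.170.
The F1 is d+ c / d c+, so d c is a recombinant gamete class with expected frequency r/2 = 0.170/2 = 0.0850.
Expected number = 0.0850 × 1025 = 87.12 ≈ 87.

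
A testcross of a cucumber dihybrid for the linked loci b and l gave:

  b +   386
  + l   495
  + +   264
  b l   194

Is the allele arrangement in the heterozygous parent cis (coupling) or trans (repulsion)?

The two most frequent classes are + l (495) and b + (386); these are the parental (non-recombinant) types.
So the F1 carried + l on one chromosome and b + on the other — the recessive alleles are on opposite chromosomes (trans / repulsion).

trans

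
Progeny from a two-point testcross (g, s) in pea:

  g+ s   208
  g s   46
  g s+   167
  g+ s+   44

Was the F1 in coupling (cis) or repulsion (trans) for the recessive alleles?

The two most frequent classes are g+ s (208) and g s+ (167); these are the parental (non-recombinant) types.
So the F1 carried g+ s on one chromosome and g s+ on the other — the recessive alleles are on opposite chromosomes (trans / repulsion).

trans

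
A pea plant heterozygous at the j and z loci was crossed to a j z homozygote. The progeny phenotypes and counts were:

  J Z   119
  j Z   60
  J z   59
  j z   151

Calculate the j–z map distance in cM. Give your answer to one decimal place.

The two most frequent classes, J Z (119) and j z (151), are the parental types, so the F1 was J Z / j z.
The recombinant classes are J z and j Z: 59 + 60 = 119.
Recombination frequency = 119/389 = 0.3059 ≈ 30.6%, i.e. 30.6 cM.

30.6 cM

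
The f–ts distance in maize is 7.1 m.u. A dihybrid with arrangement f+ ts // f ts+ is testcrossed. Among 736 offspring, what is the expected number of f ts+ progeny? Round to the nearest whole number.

A map distance of 7.1 m.u. corresponds to a recombination frequency of 0.071.
The F1 is f+ ts / f ts+, so f ts+ is a parental gamete class with expected frequency (1 − r)/2 = 0.929/2 = 0.4645.
Expected number = 0.4645 × 736 = 341.87 ≈ 342.

342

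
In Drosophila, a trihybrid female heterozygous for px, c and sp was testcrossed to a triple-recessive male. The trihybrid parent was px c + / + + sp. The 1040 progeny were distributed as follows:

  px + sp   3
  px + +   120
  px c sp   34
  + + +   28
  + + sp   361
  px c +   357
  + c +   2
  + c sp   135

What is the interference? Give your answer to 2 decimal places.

0.70

The two rarest classes, + c + and px + sp, are the double crossovers. Comparing them with the parentals, only the px allele has switched, so px is the middle locus and the order is c – px – sp.
c–px: (255 + 5)/1040 = 0.2500; px–sp: (62 + 5)/1040 = 0.0644.
Expected DCO frequency = 0.2500 × 0.0644 ≈ 0.01610; observed = 5/1040 ≈ 0.00481.
Coefficient of coincidence = 0.00481/0.01610 ≈ 0.30; interference = 1 − 0.30 = 0.70.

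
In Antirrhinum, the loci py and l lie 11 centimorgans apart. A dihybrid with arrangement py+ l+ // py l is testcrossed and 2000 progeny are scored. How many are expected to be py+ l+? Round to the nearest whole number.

A map distance of 11 centimorgans corresponds to a recombination frequency of 0.110.
The F1 is py+ l+ / py l, so py+ l+ is a parental gamete class with expected frequency (1 − r)/2 = 0.890/2 = 0.4450.
Expected number = 0.4450 × 2000 = 890.00 ≈ 890.

890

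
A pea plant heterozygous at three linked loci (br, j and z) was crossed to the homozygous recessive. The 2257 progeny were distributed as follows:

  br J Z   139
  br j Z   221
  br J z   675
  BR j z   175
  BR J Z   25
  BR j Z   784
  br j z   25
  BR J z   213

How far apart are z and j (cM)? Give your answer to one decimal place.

16.1 cM

The two most frequent reciprocal classes, BR j Z and br J z, are the parental types, so the F1 was BR j Z / br J z.
The two rarest classes, BR J Z and br j z, are the double crossovers. Comparing them with the parentals, only the j allele has switched, so j is the middle locus and the order is br – j – z.
Crossovers in the j–z interval produce the single-crossover classes BR j z and br J Z (175 + 139 = 314) plus the double crossovers (50).
RF(j–z) = (314 + 50) / 2257 = 364/2257 = 0.1613 → 16.1 cM.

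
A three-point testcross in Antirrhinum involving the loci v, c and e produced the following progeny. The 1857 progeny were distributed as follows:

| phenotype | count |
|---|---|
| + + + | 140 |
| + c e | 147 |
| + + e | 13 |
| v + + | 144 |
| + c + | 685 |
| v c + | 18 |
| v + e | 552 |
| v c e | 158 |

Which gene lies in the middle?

The two most frequent reciprocal classes, + c + and v + e, are the parental types, so the F1 was + c + / v + e.
The two rarest classes, v c + and + + e, are the double crossovers. Comparing them with the parentals, only the v allele has switched, so v is the middle locus and the order is e – v – c.

v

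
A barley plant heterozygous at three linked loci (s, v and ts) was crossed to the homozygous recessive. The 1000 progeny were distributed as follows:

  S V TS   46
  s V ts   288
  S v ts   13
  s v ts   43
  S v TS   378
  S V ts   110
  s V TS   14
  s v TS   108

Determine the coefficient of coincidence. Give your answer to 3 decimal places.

The two most frequent reciprocal classes, s V ts and S v TS, are the parental types, so the F1 was s V ts / S v TS.
The two rarest classes, s V TS and S v ts, are the double crossovers. Comparing them with the parentals, only the ts allele has switched, so ts is the middle locus and the order is v – ts – s.
v–ts: (89 + 27)/1000 = 0.1160; ts–s: (218 + 27)/1000 = 0.2450.
Expected DCO frequency = 0.1160 × 0.2450 ≈ 0.02842; observed = 27/1000 ≈ 0.02700.
Coefficient of coincidence = 0.02700/0.02842 ≈ 0.950.

0.950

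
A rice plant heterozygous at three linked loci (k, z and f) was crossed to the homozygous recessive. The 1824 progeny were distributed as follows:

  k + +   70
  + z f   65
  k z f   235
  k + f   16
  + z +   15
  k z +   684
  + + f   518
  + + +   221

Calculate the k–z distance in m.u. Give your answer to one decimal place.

The two most frequent reciprocal classes, + + f and k z +, are the parental types, so the F1 was + + f / k z +.
The two rarest classes, k + f and + z +, are the double crossovers. Comparing them with the parentals, only the k allele has switched, so k is the middle locus and the order is z – k – f.
Crossovers in the z–k interval produce the single-crossover classes + z f and k + + (65 + 70 = 135) plus the double crossovers (31).
RF(z–k) = (135 + 31) / 1824 = 166/1824 = 0.0910 → 9.1 m.u.

9.1 m.u.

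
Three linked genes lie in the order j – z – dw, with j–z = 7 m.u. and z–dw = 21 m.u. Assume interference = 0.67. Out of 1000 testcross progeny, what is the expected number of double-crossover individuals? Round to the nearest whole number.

5

Map distances give recombination frequencies of 0.070 and 0.210 for the two intervals.
With interference 0.67 (so coincidence = 0.33), expected double-crossover frequency = 0.070 × 0.210 × 0.33 = 0.00485.
Expected number = 0.00485 × 1000 = 4.85 ≈ 5.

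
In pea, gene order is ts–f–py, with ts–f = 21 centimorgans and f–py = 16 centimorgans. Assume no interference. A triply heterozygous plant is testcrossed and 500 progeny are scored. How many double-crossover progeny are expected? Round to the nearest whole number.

17

Map distances give recombination frequencies of 0.210 and 0.160 for the two intervals.
With no interference, expected double-crossover frequency = 0.210 × 0.160 = 0.03360.
Expected number = 0.03360 × 500 = 16.80 ≈ 17.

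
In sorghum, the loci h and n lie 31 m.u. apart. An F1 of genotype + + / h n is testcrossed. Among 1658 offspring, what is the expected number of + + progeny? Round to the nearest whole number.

572

A map distance of 31 m.u. corresponds to a recombination frequency of 0.310.
The F1 is + + / h n, so + + is a parental gamete class with expected frequency (1 − r)/2 = 0.690/2 = 0.3450.
Expected number = 0.3450 × 1658 = 572.01 ≈ 572.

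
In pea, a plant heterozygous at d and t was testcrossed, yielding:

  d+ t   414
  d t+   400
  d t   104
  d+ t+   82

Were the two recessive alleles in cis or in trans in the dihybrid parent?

trans

The two most frequent classes are d+ t (414) and d t+ (400); these are the parental (non-recombinant) types.
So the F1 carried d+ t on one chromosome and d t+ on the other — the recessive alleles are on opposite chromosomes (trans / repulsion).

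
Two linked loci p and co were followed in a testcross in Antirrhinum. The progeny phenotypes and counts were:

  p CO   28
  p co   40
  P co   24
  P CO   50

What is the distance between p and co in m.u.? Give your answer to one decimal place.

The two most frequent classes, P CO (50) and p co (40), are the parental types, so the F1 was P CO / p co.
The recombinant classes are P co and p CO: 24 + 28 = 52.
Recombination frequency = 52/142 = 0.3662 ≈ 36.6%, i.e. 36.6 m.u.

36.6 m.u.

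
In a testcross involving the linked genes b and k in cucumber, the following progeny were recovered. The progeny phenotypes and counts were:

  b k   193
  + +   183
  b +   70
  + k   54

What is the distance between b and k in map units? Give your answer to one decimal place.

24.8 map units

The two most frequent classes, + + (183) and b k (193), are the parental types, so the F1 was + + / b k.
The recombinant classes are + k and b +: 54 + 70 = 124.
Recombination frequency = 124/500 = 0.2480 ≈ 24.8%, i.e. 24.8 map units.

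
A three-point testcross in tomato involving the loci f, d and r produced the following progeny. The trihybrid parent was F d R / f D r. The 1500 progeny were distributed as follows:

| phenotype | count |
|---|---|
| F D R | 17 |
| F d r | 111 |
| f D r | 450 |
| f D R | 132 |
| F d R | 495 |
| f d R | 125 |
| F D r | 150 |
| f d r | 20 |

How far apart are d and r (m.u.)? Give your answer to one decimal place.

18.7 m.u.

The two rarest classes, F D R and f d r, are the double crossovers. Comparing them with the parentals, only the d allele has switched, so d is the middle locus and the order is r – d – f.
Crossovers in the r–d interval produce the single-crossover classes F d r and f D R (111 + 132 = 243) plus the double crossovers (37).
RF(r–d) = (243 + 37) / 1500 = 280/1500 = 0.1867 → 18.7 m.u.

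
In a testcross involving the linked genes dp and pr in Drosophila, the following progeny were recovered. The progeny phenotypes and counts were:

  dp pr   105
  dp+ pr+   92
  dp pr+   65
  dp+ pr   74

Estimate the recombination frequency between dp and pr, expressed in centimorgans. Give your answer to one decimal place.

The two most frequent classes, dp+ pr+ (92) and dp pr (105), are the parental types, so the F1 was dp+ pr+ / dp pr.
The recombinant classes are dp+ pr and dp pr+: 74 + 65 = 139.
Recombination frequency = 139/336 = 0.4137 ≈ 41.4%, i.e. 41.4 centimorgans.

41.4 centimorgans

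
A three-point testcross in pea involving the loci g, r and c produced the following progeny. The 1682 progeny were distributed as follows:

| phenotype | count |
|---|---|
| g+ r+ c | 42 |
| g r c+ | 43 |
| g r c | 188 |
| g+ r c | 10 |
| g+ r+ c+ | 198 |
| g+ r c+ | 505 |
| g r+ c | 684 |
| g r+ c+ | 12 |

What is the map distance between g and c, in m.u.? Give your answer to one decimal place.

The two most frequent reciprocal classes, g+ r c+ and g r+ c, are the parental types, so the F1 was g+ r c+ / g r+ c.
The two rarest classes, g+ r c and g r+ c+, are the double crossovers. Comparing them with the parentals, only the c allele has switched, so c is the middle locus and the order is g – c – r.
Crossovers in the g–c interval produce the single-crossover classes g r c+ and g+ r+ c (43 + 42 = 85) plus the double crossovers (22).
RF(g–c) = (85 + 22) / 1682 = 107/1682 = 0.0636 → 6.4 m.u.

6.4 m.u.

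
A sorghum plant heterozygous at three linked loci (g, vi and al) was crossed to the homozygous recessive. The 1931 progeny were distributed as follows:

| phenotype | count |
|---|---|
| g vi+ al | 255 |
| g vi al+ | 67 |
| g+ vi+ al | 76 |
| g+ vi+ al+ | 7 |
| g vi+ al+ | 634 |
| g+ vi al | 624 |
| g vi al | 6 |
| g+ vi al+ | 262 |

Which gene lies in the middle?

g

The two most frequent reciprocal classes, g+ vi al and g vi+ al+, are the parental types, so the F1 was g+ vi al / g vi+ al+.
The two rarest classes, g vi al and g+ vi+ al+, are the double crossovers. Comparing them with the parentals, only the g allele has switched, so g is the middle locus and the order is vi – g – al.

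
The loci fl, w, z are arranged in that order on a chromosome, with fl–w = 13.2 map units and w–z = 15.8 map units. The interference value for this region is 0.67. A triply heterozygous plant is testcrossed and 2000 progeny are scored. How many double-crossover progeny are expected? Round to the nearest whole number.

Map distances give recombination frequencies of 0.132 and 0.158 for the two intervals.
With interference 0.67 (so coincidence = 0.33), expected double-crossover frequency = 0.132 × 0.158 × 0.33 = 0.00688.
Expected number = 0.00688 × 2000 = 13.76 ≈ 14.

14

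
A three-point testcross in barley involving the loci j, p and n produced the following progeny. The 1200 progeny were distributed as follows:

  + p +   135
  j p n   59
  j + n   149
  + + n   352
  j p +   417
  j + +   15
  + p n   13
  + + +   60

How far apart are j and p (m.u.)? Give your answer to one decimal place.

26.0 m.u.

The two most frequent reciprocal classes, + + n and j p +, are the parental types, so the F1 was + + n / j p +.
The two rarest classes, + p n and j + +, are the double crossovers. Comparing them with the parentals, only the p allele has switched, so p is the middle locus and the order is j – p – n.
Crossovers in the j–p interval produce the single-crossover classes j + n and + p + (149 + 135 = 284) plus the double crossovers (28).
RF(j–p) = (284 + 28) / 1200 = 312/1200 = 0.2600 → 26.0 m.u.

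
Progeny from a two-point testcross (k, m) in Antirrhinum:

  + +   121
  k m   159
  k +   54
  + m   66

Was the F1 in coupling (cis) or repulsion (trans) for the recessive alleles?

cis

The two most frequent classes are + + (121) and k m (159); these are the parental (non-recombinant) types.
So the F1 carried + + on one chromosome and k m on the other — the recessive alleles are on the same chromosome (cis / coupling).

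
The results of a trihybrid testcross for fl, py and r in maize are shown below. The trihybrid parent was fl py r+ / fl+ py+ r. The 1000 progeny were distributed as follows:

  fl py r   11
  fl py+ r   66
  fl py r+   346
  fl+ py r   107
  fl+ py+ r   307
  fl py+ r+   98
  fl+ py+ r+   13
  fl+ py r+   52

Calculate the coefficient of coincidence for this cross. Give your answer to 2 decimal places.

0.74

The two rarest classes, fl py r and fl+ py+ r+, are the double crossovers. Comparing them with the parentals, only the r allele has switched, so r is the middle locus and the order is fl – r – py.
fl–r: (118 + 24)/1000 = 0.1420; r–py: (205 + 24)/1000 = 0.2290.
Expected DCO frequency = 0.1420 × 0.2290 ≈ 0.03252; observed = 24/1000 ≈ 0.02400.
Coefficient of coincidence = 0.02400/0.03252 ≈ 0.74.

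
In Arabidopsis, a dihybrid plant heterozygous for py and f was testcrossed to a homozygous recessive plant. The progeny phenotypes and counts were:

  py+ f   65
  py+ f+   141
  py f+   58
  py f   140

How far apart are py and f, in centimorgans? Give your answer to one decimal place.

The two most frequent classes, py+ f+ (141) and py f (140), are the parental types, so the F1 was py+ f+ / py f.
The recombinant classes are py+ f and py f+: 65 + 58 = 123.
Recombination frequency = 123/404 = 0.3045 ≈ 30.4%, i.e. 30.4 centimorgans.

30.4 centimorgans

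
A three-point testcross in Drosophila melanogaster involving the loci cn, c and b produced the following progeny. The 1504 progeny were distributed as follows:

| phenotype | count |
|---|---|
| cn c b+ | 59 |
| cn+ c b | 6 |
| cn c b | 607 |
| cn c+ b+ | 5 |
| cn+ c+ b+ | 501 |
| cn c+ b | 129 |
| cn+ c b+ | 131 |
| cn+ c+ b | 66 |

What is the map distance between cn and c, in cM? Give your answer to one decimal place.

The two most frequent reciprocal classes, cn+ c+ b+ and cn c b, are the parental types, so the F1 was cn+ c+ b+ / cn c b.
The two rarest classes, cn c+ b+ and cn+ c b, are the double crossovers. Comparing them with the parentals, only the cn allele has switched, so cn is the middle locus and the order is b – cn – c.
Crossovers in the cn–c interval produce the single-crossover classes cn+ c b+ and cn c+ b (131 + 129 = 260) plus the double crossovers (11).
RF(cn–c) = (260 + 11) / 1504 = 271/1504 = 0.1802 → 18.0 cM.

18.0 cM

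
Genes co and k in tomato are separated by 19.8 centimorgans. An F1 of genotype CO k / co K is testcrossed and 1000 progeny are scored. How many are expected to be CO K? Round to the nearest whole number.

A map distance of 19.8 centimorgans corresponds to a recombination frequency of 0.198.
The F1 is CO k / co K, so CO K is a recombinant gamete class with expected frequency r/2 = 0.198/2 = 0.0990.
Expected number = 0.0990 × 1000 = 99.00 ≈ 99.

99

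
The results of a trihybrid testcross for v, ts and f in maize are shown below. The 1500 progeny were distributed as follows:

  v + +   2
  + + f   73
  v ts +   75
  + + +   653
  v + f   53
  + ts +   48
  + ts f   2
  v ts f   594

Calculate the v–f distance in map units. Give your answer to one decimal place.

10.1 map units

The two most frequent reciprocal classes, + + + and v ts f, are the parental types, so the F1 was + + + / v ts f.
The two rarest classes, v + + and + ts f, are the double crossovers. Comparing them with the parentals, only the v allele has switched, so v is the middle locus and the order is ts – v – f.
Crossovers in the v–f interval produce the single-crossover classes + + f and v ts + (73 + 75 = 148) plus the double crossovers (4).
RF(v–f) = (148 + 4) / 1500 = 152/1500 = 0.1013 → 10.1 map units.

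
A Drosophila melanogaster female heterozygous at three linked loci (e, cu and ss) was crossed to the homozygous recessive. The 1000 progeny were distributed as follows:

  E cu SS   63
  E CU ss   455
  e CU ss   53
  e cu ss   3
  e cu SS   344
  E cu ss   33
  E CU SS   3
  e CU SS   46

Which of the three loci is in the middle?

ss

The two most frequent reciprocal classes, E CU ss and e cu SS, are the parental types, so the F1 was E CU ss / e cu SS.
The two rarest classes, E CU SS and e cu ss, are the double crossovers. Comparing them with the parentals, only the ss allele has switched, so ss is the middle locus and the order is cu – ss – e.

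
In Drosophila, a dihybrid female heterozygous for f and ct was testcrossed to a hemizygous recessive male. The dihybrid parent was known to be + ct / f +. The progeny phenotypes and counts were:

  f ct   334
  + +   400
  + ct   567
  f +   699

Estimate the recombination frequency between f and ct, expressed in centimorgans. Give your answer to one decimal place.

The recombinant classes are + + and f ct: 400 + 334 = 734.
Recombination frequency = 734/2000 = 0.3670 ≈ 36.7%, i.e. 36.7 centimorgans.

36.7 centimorgans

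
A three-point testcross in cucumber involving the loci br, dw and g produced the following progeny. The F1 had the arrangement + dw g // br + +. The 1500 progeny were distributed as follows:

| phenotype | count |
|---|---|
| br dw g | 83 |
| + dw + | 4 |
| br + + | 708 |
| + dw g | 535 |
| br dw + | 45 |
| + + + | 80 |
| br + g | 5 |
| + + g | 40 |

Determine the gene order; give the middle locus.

The two rarest classes, + dw + and br + g, are the double crossovers. Comparing them with the parentals, only the g allele has switched, so g is the middle locus and the order is dw – g – br.

g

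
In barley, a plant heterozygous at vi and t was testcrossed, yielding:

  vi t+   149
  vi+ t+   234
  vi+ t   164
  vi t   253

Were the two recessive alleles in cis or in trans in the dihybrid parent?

The two most frequent classes are vi+ t+ (234) and vi t (253); these are the parental (non-recombinant) types.
So the F1 carried vi+ t+ on one chromosome and vi t on the other — the recessive alleles are on the same chromosome (cis / coupling).

cis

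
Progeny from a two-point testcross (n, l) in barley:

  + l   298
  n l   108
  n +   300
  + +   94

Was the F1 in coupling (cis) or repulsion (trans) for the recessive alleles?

trans

The two most frequent classes are + l (298) and n + (300); these are the parental (non-recombinant) types.
So the F1 carried + l on one chromosome and n + on the other — the recessive alleles are on opposite chromosomes (trans / repulsion).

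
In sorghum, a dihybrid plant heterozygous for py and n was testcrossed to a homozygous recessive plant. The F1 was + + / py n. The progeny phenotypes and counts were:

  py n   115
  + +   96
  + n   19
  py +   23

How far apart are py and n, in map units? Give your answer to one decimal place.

16.6 map units

The recombinant classes are + n and py +: 19 + 23 = 42.
Recombination frequency = 42/253 = 0.1660 ≈ 16.6%, i.e. 16.6 map units.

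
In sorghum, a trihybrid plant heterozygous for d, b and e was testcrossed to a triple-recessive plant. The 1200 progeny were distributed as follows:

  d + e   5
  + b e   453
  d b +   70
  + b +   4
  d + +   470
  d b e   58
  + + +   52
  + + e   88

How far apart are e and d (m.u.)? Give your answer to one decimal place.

9.9 m.u.

The two most frequent reciprocal classes, d + + and + b e, are the parental types, so the F1 was d + + / + b e.
The two rarest classes, d + e and + b +, are the double crossovers. Comparing them with the parentals, only the e allele has switched, so e is the middle locus and the order is d – e – b.
Crossovers in the d–e interval produce the single-crossover classes + + + and d b e (52 + 58 = 110) plus the double crossovers (9).
RF(d–e) = (110 + 9) / 1200 = 119/1200 = 0.0992 → 9.9 m.u.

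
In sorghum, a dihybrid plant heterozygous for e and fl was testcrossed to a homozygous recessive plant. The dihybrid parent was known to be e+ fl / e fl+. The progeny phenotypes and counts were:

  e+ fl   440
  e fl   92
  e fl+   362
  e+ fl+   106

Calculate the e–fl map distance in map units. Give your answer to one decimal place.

The recombinant classes are e+ fl+ and e fl: 106 + 92 = 198.
Recombination frequency = 198/1000 = 0.1980 ≈ 19.8%, i.e. 19.8 map units.

19.8 map units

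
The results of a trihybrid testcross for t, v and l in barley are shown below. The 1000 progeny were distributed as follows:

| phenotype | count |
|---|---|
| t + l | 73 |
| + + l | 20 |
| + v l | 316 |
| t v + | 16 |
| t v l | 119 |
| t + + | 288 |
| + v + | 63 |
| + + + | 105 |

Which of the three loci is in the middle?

v

The two most frequent reciprocal classes, + v l and t + +, are the parental types, so the F1 was + v l / t + +.
The two rarest classes, + + l and t v +, are the double crossovers. Comparing them with the parentals, only the v allele has switched, so v is the middle locus and the order is t – v – l.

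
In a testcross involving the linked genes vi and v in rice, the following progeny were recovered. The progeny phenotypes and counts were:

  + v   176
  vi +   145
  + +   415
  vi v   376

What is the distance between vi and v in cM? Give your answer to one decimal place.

28.9 cM

The two most frequent classes, + + (415) and vi v (376), are the parental types, so the F1 was + + / vi v.
The recombinant classes are + v and vi +: 176 + 145 = 321.
Recombination frequency = 321/1112 = 0.2887 ≈ 28.9%, i.e. 28.9 cM.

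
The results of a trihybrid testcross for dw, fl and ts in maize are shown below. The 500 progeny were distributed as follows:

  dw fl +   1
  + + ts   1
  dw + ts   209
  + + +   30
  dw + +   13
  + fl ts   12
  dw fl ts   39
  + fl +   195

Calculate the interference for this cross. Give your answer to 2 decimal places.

0.48

The two most frequent reciprocal classes, dw + ts and + fl +, are the parental types, so the F1 was dw + ts / + fl +.
The two rarest classes, + + ts and dw fl +, are the double crossovers. Comparing them with the parentals, only the dw allele has switched, so dw is the middle locus and the order is ts – dw – fl.
ts–dw: (25 + 2)/500 = 0.0540; dw–fl: (69 + 2)/500 = 0.1420.
Expected DCO frequency = 0.0540 × 0.1420 ≈ 0.00767; observed = 2/500 ≈ 0.00400.
Coefficient of coincidence = 0.00400/0.00767 ≈ 0.52; interference = 1 − 0.52 = 0.48.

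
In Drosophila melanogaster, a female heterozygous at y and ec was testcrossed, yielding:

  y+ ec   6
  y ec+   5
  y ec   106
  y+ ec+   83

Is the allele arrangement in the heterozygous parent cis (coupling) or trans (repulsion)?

cis

The two most frequent classes are y+ ec+ (83) and y ec (106); these are the parental (non-recombinant) types.
So the F1 carried y+ ec+ on one chromosome and y ec on the other — the recessive alleles are on the same chromosome (cis / coupling).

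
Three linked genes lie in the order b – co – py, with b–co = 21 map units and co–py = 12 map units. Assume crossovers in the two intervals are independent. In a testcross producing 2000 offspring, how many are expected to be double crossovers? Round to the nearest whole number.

Map distances give recombination frequencies of 0.210 and 0.120 for the two intervals.
With no interference, expected double-crossover frequency = 0.210 × 0.120 = 0.02520.
Expected number = 0.02520 × 2000 = 50.40 ≈ 50.

50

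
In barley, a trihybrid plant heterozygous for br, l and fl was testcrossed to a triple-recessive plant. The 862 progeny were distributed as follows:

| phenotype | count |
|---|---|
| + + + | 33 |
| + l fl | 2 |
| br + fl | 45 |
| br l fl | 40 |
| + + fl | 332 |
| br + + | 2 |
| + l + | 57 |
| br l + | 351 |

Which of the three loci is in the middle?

The two most frequent reciprocal classes, + + fl and br l +, are the parental types, so the F1 was + + fl / br l +.
The two rarest classes, + l fl and br + +, are the double crossovers. Comparing them with the parentals, only the l allele has switched, so l is the middle locus and the order is br – l – fl.

l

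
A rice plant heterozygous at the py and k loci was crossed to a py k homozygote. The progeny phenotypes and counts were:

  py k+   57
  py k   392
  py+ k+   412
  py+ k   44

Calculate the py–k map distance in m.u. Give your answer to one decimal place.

11.2 m.u.

The two most frequent classes, py+ k+ (412) and py k (392), are the parental types, so the F1 was py+ k+ / py k.
The recombinant classes are py+ k and py k+: 44 + 57 = 101.
Recombination frequency = 101/905 = 0.1116 ≈ 11.2%, i.e. 11.2 m.u.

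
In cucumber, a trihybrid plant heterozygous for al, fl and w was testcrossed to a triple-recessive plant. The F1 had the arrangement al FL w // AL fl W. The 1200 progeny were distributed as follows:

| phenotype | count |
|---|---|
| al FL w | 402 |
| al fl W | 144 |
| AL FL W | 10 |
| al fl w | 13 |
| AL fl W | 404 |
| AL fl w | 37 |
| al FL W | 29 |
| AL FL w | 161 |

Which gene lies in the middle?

The two rarest classes, al fl w and AL FL W, are the double crossovers. Comparing them with the parentals, only the fl allele has switched, so fl is the middle locus and the order is al – fl – w.

fl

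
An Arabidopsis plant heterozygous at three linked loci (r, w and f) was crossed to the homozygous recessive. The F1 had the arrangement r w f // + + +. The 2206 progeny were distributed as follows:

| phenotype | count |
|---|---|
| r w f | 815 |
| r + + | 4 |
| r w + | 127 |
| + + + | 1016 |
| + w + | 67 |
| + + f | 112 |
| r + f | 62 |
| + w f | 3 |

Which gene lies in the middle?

r

The two rarest classes, + w f and r + +, are the double crossovers. Comparing them with the parentals, only the r allele has switched, so r is the middle locus and the order is w – r – f.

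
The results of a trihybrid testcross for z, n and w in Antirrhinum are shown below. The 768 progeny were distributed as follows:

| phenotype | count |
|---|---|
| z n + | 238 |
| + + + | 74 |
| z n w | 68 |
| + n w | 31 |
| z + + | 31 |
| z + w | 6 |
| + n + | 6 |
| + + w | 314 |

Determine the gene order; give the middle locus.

The two most frequent reciprocal classes, z n + and + + w, are the parental types, so the F1 was z n + / + + w.
The two rarest classes, + n + and z + w, are the double crossovers. Comparing them with the parentals, only the z allele has switched, so z is the middle locus and the order is w – z – n.

z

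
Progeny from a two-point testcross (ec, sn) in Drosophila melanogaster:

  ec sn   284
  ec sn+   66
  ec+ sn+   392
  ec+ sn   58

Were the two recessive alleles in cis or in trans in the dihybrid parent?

cis

The two most frequent classes are ec+ sn+ (392) and ec sn (284); these are the parental (non-recombinant) types.
So the F1 carried ec+ sn+ on one chromosome and ec sn on the other — the recessive alleles are on the same chromosome (cis / coupling).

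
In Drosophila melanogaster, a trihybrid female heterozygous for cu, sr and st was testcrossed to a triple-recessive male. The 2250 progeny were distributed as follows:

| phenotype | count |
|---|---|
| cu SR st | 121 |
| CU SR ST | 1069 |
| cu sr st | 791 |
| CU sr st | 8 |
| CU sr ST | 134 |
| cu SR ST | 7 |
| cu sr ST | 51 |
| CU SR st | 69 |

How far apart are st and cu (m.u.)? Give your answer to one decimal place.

The two most frequent reciprocal classes, CU SR ST and cu sr st, are the parental types, so the F1 was CU SR ST / cu sr st.
The two rarest classes, cu SR ST and CU sr st, are the double crossovers. Comparing them with the parentals, only the cu allele has switched, so cu is the middle locus and the order is sr – cu – st.
Crossovers in the cu–st interval produce the single-crossover classes CU SR st and cu sr ST (69 + 51 = 120) plus the double crossovers (15).
RF(cu–st) = (120 + 15) / 2250 = 135/2250 = 0.0600 → 6.0 m.u.

6.0 m.u.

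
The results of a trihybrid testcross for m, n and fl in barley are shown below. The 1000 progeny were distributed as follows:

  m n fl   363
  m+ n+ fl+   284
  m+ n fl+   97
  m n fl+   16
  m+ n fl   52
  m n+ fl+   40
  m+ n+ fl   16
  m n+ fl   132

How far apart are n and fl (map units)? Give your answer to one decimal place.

The two most frequent reciprocal classes, m n fl and m+ n+ fl+, are the parental types, so the F1 was m n fl / m+ n+ fl+.
The two rarest classes, m n fl+ and m+ n+ fl, are the double crossovers. Comparing them with the parentals, only the fl allele has switched, so fl is the middle locus and the order is n – fl – m.
Crossovers in the n–fl interval produce the single-crossover classes m n+ fl and m+ n fl+ (132 + 97 = 229) plus the double crossovers (32).
RF(n–fl) = (229 + 32) / 1000 = 261/1000 = 0.2610 → 26.1 map units.

26.1 map units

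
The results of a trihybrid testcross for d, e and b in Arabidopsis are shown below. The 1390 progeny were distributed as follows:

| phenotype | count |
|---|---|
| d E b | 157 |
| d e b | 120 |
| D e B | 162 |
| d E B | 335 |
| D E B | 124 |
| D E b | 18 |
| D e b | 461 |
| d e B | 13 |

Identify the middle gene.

e

The two most frequent reciprocal classes, d E B and D e b, are the parental types, so the F1 was d E B / D e b.
The two rarest classes, d e B and D E b, are the double crossovers. Comparing them with the parentals, only the e allele has switched, so e is the middle locus and the order is d – e – b.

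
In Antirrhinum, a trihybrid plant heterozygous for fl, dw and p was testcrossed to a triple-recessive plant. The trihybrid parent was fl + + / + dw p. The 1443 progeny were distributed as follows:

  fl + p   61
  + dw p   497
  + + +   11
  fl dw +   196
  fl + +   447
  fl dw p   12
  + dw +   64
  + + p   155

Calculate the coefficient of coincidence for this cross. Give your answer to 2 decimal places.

The two rarest classes, + + + and fl dw p, are the double crossovers. Comparing them with the parentals, only the fl allele has switched, so fl is the middle locus and the order is dw – fl – p.
dw–fl: (351 + 23)/1443 = 0.2592; fl–p: (125 + 23)/1443 = 0.1026.
Expected DCO frequency = 0.2592 × 0.1026 ≈ 0.02659; observed = 23/1443 ≈ 0.01594.
Coefficient of coincidence = 0.01594/0.02659 ≈ 0.60.

0.60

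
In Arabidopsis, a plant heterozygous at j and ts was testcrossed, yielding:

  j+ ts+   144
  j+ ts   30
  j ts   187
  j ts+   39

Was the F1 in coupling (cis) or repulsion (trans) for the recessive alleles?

cis

The two most frequent classes are j+ ts+ (144) and j ts (187); these are the parental (non-recombinant) types.
So the F1 carried j+ ts+ on one chromosome and j ts on the other — the recessive alleles are on the same chromosome (cis / coupling).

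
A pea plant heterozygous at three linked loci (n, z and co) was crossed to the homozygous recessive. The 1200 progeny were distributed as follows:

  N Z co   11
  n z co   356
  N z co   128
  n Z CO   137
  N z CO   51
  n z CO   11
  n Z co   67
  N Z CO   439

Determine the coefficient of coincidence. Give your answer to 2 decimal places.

The two most frequent reciprocal classes, N Z CO and n z co, are the parental types, so the F1 was N Z CO / n z co.
The two rarest classes, N Z co and n z CO, are the double crossovers. Comparing them with the parentals, only the co allele has switched, so co is the middle locus and the order is n – co – z.
n–co: (265 + 22)/1200 = 0.2392; co–z: (118 + 22)/1200 = 0.1167.
Expected DCO frequency = 0.2392 × 0.1167 ≈ 0.02791; observed = 22/1200 ≈ 0.01833.
Coefficient of coincidence = 0.01833/0.02791 ≈ 0.66.

0.66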